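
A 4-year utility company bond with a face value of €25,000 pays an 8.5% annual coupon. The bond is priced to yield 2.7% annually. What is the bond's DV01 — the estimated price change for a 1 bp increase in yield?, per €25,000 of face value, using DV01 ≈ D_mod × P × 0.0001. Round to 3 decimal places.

€10.664

Periodic yield y = 0.027.
  t   CF        PV=CF/(1+0.027)^t    t·PV
  1     2,125.00     2,069.1334     2,069.1334
  2     2,125.00     2,014.7355     4,029.4711
  3     2,125.00     1,961.7678     5,885.3034
  4    27,125.00    24,383.0468    97,532.1873
  Σ                 30,428.6836   109,516.0952
P = 30,428.6836; D_Mac = 3.59911 yrs; D_mod = 3.50449 yrs.
DV01 ≈ 3.50449 × 30,428.6836 × 0.0001 = 10.663690.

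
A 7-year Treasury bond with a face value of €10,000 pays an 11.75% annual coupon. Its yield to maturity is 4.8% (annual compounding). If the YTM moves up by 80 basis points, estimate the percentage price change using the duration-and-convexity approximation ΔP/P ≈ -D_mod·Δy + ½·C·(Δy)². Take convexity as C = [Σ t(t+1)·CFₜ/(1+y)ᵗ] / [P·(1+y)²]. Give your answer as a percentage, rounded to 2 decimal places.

-4.04%

With y = 0.048:
  t   CF        PV=CF/(1+0.048)^t    t·PV        t(t+1)·PV
  1     1,175.00     1,121.1832     1,121.1832       2,242.3664
  2     1,175.00     1,069.8313     2,139.6626       6,418.9878
  3     1,175.00     1,020.8314     3,062.4942      12,249.9768
  4     1,175.00       974.0758     3,896.3030      19,481.5152
  5     1,175.00       929.4616     4,647.3080      27,883.8481
  6     1,175.00       886.8908     5,321.3451      37,249.4154
  7    11,175.00     8,048.5668    56,339.9677     450,719.7412
  Σ                 14,050.8409    76,528.2638     556,245.8509
P = 14,050.8409; D_Mac = 5.44653 yrs; D_mod = 5.19707 yrs; C = 36.04474.
Duration effect: -5.19707 × (+0.008) = -0.041577
Convexity effect: 0.5 × 36.04474 × (0.008)² = +0.0011534
ΔP/P ≈ -0.041577 + 0.0011534 = -0.040423 = -4.0423%.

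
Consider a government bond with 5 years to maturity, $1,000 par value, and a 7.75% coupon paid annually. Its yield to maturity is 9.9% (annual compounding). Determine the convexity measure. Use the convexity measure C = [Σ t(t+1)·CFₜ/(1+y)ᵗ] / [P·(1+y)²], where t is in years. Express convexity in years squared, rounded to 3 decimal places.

With y = 0.099:
  t   CF        PV=CF/(1+0.099)^t    t·PV        t(t+1)·PV
  1        77.50        70.5187        70.5187         141.0373
  2        77.50        64.1662       128.3324         384.9972
  3        77.50        58.3860       175.1580         700.6318
  4        77.50        53.1265       212.5059       1,062.5293
  5     1,077.50       672.0921     3,360.4607      20,162.7642
  Σ                    918.2894     3,946.9756      22,451.9599
P = 918.2894.
Convexity = Σ t(t+1)·PV / [P·(1+y)²] = 22,451.9599 / (918.2894 × 1.207801) = 20.24321.

20.243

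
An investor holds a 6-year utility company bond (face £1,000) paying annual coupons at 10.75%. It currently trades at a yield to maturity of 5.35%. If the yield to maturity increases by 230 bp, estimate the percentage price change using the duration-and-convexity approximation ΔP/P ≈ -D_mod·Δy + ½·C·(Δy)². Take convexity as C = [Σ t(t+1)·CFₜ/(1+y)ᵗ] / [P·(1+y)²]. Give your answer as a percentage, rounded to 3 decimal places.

-9.889%

With y = 0.0535:
  t   CF        PV=CF/(1+0.0535)^t    t·PV        t(t+1)·PV
  1       107.50       102.0408       102.0408         204.0816
  2       107.50        96.8589       193.7177         581.1532
  3       107.50        91.9401       275.8202       1,103.2809
  4       107.50        87.2711       349.0843       1,745.4214
  5       107.50        82.8392       414.1959       2,485.1752
  6     1,107.50       810.0960     4,860.5761      34,024.0326
  Σ                  1,271.0460     6,195.4350      40,143.1450
P = 1,271.0460; D_Mac = 4.87428 yrs; D_mod = 4.62675 yrs; C = 28.45647.
Duration effect: -4.62675 × (+0.023) = -0.106415
Convexity effect: 0.5 × 28.45647 × (0.023)² = +0.0075267
ΔP/P ≈ -0.106415 + 0.0075267 = -0.098889 = -9.8889%.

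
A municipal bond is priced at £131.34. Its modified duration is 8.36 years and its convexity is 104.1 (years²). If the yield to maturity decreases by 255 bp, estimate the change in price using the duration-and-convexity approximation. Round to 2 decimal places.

Duration effect: -D_mod·Δy = -8.36 × (-0.0255) = +0.213180
Convexity effect: ½·C·(Δy)² = 0.5 × 104.1 × (-0.0255)² = +0.0338455125
ΔP/P ≈ +0.213180 + 0.0338455125 = +0.2470255125
ΔP ≈ 131.34 × (+0.2470255125) = +32.44433081175.

+£32.44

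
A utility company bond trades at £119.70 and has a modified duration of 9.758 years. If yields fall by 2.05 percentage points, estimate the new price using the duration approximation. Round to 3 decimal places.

£143.645

Duration approximation: ΔP/P ≈ -D_mod · Δy = -9.758 × (-0.0205) = +0.200039.
New price ≈ 119.70 × (1 + 0.200039) = 143.6446683.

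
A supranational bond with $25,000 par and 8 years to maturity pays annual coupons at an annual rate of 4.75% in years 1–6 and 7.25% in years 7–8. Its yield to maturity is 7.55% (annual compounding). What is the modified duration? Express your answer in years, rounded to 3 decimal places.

Periodic yield y = 0.0755. First find Macaulay duration:
  t   CF        PV=CF/(1+0.0755)^t    t·PV
  1     1,187.50     1,104.1376     1,104.1376
  2     1,187.50     1,026.6273     2,053.2545
  3     1,187.50       954.5581     2,863.6743
  4     1,187.50       887.5482     3,550.1929
  5     1,187.50       825.2424     4,126.2121
  6     1,187.50       767.3105     4,603.8629
  7     1,812.50     1,088.9429     7,622.6004
  8    26,812.50    14,978.0057   119,824.0457
  Σ                 21,632.3727   145,747.9804
P = 21,632.3727; Macaulay duration = 145,747.9804 / 21,632.3727 = 6.73749 years.
Modified duration = D_Mac / (1 + y) = 6.73749 / 1.0755 = 6.26452 years.

6.265 years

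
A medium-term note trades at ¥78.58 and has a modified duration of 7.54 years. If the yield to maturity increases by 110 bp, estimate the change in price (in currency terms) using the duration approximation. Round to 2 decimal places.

-¥6.52

Duration approximation: ΔP/P ≈ -D_mod · Δy = -7.54 × (+0.011) = -0.082940.
ΔP ≈ 78.58 × (-0.082940) = -6.5174252.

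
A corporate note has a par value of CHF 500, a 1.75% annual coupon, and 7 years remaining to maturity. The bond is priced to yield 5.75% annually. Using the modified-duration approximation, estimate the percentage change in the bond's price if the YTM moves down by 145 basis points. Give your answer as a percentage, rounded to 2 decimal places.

+9.04%

Periodic yield y = 0.0575. Modified duration first:
  t   CF        PV=CF/(1+0.0575)^t    t·PV
  1         8.75         8.2742         8.2742
  2         8.75         7.8243        15.6487
  3         8.75         7.3989        22.1967
  4         8.75         6.9966        27.9864
  5         8.75         6.6162        33.0808
  6         8.75         6.2564        37.5385
  7       508.75       343.9868     2,407.9077
  Σ                    387.3534     2,552.6329
P = 387.3534; D_Mac = 6.58993 yrs; D_mod = 6.58993/(1+0.0575) = 6.23161 yrs.
ΔP/P ≈ -D_mod · Δy = -6.23161 × (-0.0145) = +0.090358 = +9.0358%.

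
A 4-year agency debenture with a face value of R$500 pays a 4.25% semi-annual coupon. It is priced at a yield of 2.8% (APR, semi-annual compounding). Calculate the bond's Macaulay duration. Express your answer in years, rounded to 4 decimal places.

3.7293 years

Periodic yield y = 0.014. Discount each cash flow and weight by its period:
  t   CF        PV=CF/(1+0.014)^t    t·PV
  1       10.625        10.4783        10.4783
  2       10.625        10.3336        20.6673
  3       10.625        10.1910        30.5729
  4       10.625        10.0503        40.2010
  5       10.625         9.9115        49.5575
  6       10.625         9.7746        58.6479
  7       10.625         9.6397        67.4779
  8      510.625       456.8761     3,655.0087
  Σ                    527.2551     3,932.6115
Price P = Σ PV = 527.2551.
Macaulay duration = Σ(t·PV) / P = 3,932.6115 / 527.2551 = 7.45865 half-year periods.
In years: 7.45865 / 2 = 3.72933 years.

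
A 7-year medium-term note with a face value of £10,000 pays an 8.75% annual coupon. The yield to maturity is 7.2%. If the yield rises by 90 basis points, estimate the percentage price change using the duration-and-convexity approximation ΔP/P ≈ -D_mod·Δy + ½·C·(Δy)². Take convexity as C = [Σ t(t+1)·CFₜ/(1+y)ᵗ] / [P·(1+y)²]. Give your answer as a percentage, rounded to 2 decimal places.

With y = 0.072:
  t   CF        PV=CF/(1+0.072)^t    t·PV        t(t+1)·PV
  1       875.00       816.2313       816.2313       1,632.4627
  2       875.00       761.4098     1,522.8197       4,568.4590
  3       875.00       710.2704     2,130.8111       8,523.2444
  4       875.00       662.5656     2,650.2626      13,251.3128
  5       875.00       618.0650     3,090.3248      18,541.9489
  6       875.00       576.5531     3,459.3188      24,215.2318
  7    10,875.00     6,684.4514    46,791.1596     374,329.2767
  Σ                 10,829.5467    60,460.9279     445,061.9365
P = 10,829.5467; D_Mac = 5.58296 yrs; D_mod = 5.20799 yrs; C = 35.76190.
Duration effect: -5.20799 × (+0.009) = -0.046872
Convexity effect: 0.5 × 35.76190 × (0.009)² = +0.0014484
ΔP/P ≈ -0.046872 + 0.0014484 = -0.045424 = -4.5424%.

-4.54%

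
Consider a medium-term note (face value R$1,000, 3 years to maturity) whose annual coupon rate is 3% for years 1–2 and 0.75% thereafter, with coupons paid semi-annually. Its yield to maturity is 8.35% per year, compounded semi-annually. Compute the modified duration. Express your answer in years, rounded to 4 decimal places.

2.7683 years

Periodic yield y = 0.04175. First find Macaulay duration:
  t   CF        PV=CF/(1+0.04175)^t    t·PV
  1        15.00        14.3988        14.3988
  2        15.00        13.8218        27.6436
  3        15.00        13.2679        39.8036
  4        15.00        12.7361        50.9445
  5         3.75         3.0564        15.2821
  6     1,003.75       785.3161     4,711.8966
  Σ                    842.5971     4,859.9692
P = 842.5971; Macaulay duration = 4,859.9692 / 842.5971 = 5.76784 half-year periods = 2.88392 years.
Modified duration = D_Mac / (1 + y) = 2.88392 / 1.04175 = 2.76834 years.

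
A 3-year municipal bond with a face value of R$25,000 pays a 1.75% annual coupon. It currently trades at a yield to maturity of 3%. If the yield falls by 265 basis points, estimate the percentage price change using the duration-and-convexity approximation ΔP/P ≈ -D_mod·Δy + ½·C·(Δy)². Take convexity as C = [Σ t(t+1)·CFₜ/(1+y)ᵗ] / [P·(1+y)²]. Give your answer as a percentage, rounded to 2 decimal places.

+7.97%

With y = 0.03:
  t   CF        PV=CF/(1+0.03)^t    t·PV        t(t+1)·PV
  1       437.50       424.7573       424.7573         849.5146
  2       437.50       412.3857       824.7714       2,474.3143
  3    25,437.50    23,278.9160    69,836.7479     279,346.9915
  Σ                 24,116.0590    71,086.2766     282,670.8203
P = 24,116.0590; D_Mac = 2.94767 yrs; D_mod = 2.86182 yrs; C = 11.04842.
Duration effect: -2.86182 × (-0.0265) = +0.075838
Convexity effect: 0.5 × 11.04842 × (-0.0265)² = +0.0038794
ΔP/P ≈ +0.075838 + 0.0038794 = +0.079718 = +7.9718%.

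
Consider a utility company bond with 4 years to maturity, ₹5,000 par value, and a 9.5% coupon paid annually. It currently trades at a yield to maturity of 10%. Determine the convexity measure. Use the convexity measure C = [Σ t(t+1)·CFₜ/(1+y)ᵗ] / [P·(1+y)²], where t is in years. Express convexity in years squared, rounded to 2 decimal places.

13.82

With y = 0.1:
  t   CF        PV=CF/(1+0.1)^t    t·PV        t(t+1)·PV
  1       475.00       431.8182       431.8182         863.6364
  2       475.00       392.5620       785.1240       2,355.3719
  3       475.00       356.8745     1,070.6236       4,282.4944
  4     5,475.00     3,739.4987    14,957.9947      74,789.9734
  Σ                  4,920.7534    17,245.5604      82,291.4760
P = 4,920.7534.
Convexity = Σ t(t+1)·PV / [P·(1+y)²] = 82,291.4760 / (4,920.7534 × 1.210000) = 13.82095.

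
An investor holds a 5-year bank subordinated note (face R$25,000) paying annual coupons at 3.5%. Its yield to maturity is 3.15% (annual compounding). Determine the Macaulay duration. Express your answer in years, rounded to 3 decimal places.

Periodic yield y = 0.0315. Discount each cash flow and weight by its year:
  t   CF        PV=CF/(1+0.0315)^t    t·PV
  1       875.00       848.2792       848.2792
  2       875.00       822.3744     1,644.7488
  3       875.00       797.2607     2,391.7821
  4       875.00       772.9139     3,091.6556
  5    25,875.00    22,158.1857   110,790.9283
  Σ                 25,399.0139   118,767.3941
Price P = Σ PV = 25,399.0139.
Macaulay duration = Σ(t·PV) / P = 118,767.3941 / 25,399.0139 = 4.67606 years.

4.676 years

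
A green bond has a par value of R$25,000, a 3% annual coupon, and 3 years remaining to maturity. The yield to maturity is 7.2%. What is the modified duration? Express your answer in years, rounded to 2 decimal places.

Periodic yield y = 0.072. First find Macaulay duration:
  t   CF        PV=CF/(1+0.072)^t    t·PV
  1       750.00       699.6269       699.6269
  2       750.00       652.6370     1,305.2740
  3    25,750.00    20,902.2423    62,706.7268
  Σ                 22,254.5061    64,711.6277
P = 22,254.5061; Macaulay duration = 64,711.6277 / 22,254.5061 = 2.90780 years.
Modified duration = D_Mac / (1 + y) = 2.90780 / 1.072 = 2.71250 years.

2.71 years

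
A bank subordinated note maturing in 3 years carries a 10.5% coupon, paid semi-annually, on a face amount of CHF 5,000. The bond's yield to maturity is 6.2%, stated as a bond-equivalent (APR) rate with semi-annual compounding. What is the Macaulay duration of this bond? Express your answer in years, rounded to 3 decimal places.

2.671 years

Periodic yield y = 0.031. Discount each cash flow and weight by its period:
  t   CF        PV=CF/(1+0.031)^t    t·PV
  1       262.50       254.6072       254.6072
  2       262.50       246.9517       493.9034
  3       262.50       239.5264       718.5791
  4       262.50       232.3243       929.2972
  5       262.50       225.3388     1,126.6940
  6     5,262.50     4,381.6746    26,290.0473
  Σ                  5,580.4229    29,813.1281
Price P = Σ PV = 5,580.4229.
Macaulay duration = Σ(t·PV) / P = 29,813.1281 / 5,580.4229 = 5.34245 half-year periods.
In years: 5.34245 / 2 = 2.67122 years.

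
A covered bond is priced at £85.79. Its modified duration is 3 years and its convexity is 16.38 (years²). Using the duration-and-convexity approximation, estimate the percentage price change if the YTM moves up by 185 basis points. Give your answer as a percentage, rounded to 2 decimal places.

Duration effect: -D_mod·Δy = -3 × (+0.0185) = -0.055500
Convexity effect: ½·C·(Δy)² = 0.5 × 16.38 × (0.0185)² = +0.0028030275
ΔP/P ≈ -0.055500 + 0.0028030275 = -0.0526969725
= -5.26969725%.

-5.27%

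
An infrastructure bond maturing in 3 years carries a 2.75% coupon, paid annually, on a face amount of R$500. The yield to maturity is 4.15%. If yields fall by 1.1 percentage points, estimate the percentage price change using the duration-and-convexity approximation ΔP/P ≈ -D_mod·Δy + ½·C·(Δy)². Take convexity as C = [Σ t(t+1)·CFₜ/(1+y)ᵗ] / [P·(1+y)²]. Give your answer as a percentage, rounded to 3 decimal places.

+3.147%

With y = 0.0415:
  t   CF        PV=CF/(1+0.0415)^t    t·PV        t(t+1)·PV
  1        13.75        13.2021        13.2021          26.4042
  2        13.75        12.6761        25.3521          76.0563
  3       513.75       454.7514     1,364.2541       5,457.0164
  Σ                    480.6295     1,402.8083       5,559.4769
P = 480.6295; D_Mac = 2.91869 yrs; D_mod = 2.80239 yrs; C = 10.66363.
Duration effect: -2.80239 × (-0.011) = +0.030826
Convexity effect: 0.5 × 10.66363 × (-0.011)² = +0.0006451
ΔP/P ≈ +0.030826 + 0.0006451 = +0.031471 = +3.1471%.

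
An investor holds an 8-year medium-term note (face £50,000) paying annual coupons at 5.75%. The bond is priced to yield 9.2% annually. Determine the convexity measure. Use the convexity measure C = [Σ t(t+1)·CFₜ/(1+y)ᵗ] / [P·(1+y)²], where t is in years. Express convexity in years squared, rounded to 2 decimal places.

45.18

With y = 0.092:
  t   CF        PV=CF/(1+0.092)^t    t·PV        t(t+1)·PV
  1     2,875.00     2,632.7839     2,632.7839       5,265.5678
  2     2,875.00     2,410.9743     4,821.9485      14,465.8455
  3     2,875.00     2,207.8519     6,623.5556      26,494.2225
  4     2,875.00     2,021.8424     8,087.3695      40,436.8476
  5     2,875.00     1,851.5040     9,257.5201      55,545.1203
  6     2,875.00     1,695.5165    10,173.0990      71,211.6927
  7     2,875.00     1,552.6708    10,868.6955      86,949.5638
  8    52,875.00    26,149.8543   209,198.8344   1,882,789.5096
  Σ                 40,522.9980   261,663.8064   2,183,158.3698
P = 40,522.9980.
Convexity = Σ t(t+1)·PV / [P·(1+y)²] = 2,183,158.3698 / (40,522.9980 × 1.192464) = 45.17919.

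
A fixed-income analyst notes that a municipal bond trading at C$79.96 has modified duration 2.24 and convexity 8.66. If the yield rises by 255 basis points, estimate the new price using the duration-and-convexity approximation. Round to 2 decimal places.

Duration effect: -D_mod·Δy = -2.24 × (+0.0255) = -0.057120
Convexity effect: ½·C·(Δy)² = 0.5 × 8.66 × (0.0255)² = +0.0028155825
ΔP/P ≈ -0.057120 + 0.0028155825 = -0.0543044175
New price ≈ 79.96 × (1 - 0.0543044175) = 75.6178187767.

C$75.62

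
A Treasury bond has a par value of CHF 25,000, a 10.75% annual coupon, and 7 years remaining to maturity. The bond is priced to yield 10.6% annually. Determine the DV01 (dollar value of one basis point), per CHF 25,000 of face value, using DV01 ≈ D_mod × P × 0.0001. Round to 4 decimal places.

Periodic yield y = 0.106.
  t   CF        PV=CF/(1+0.106)^t    t·PV
  1     2,687.50     2,429.9277     2,429.9277
  2     2,687.50     2,197.0413     4,394.0826
  3     2,687.50     1,986.4749     5,959.4248
  4     2,687.50     1,796.0895     7,184.3579
  5     2,687.50     1,623.9507     8,119.7534
  6     2,687.50     1,468.3098     8,809.8591
  7    27,687.50    13,677.2207    95,740.5449
  Σ                 25,179.0146   132,637.9503
P = 25,179.0146; D_Mac = 5.26780 yrs; D_mod = 4.76293 yrs.
DV01 ≈ 4.76293 × 25,179.0146 × 0.0001 = 11.992581.

CHF 11.9926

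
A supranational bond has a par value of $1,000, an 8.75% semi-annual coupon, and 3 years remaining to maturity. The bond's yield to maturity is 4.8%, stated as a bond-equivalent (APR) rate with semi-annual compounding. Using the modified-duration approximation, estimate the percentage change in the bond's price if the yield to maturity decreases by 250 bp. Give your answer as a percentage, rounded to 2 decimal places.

Periodic yield y = 0.024. Modified duration first:
  t   CF        PV=CF/(1+0.024)^t    t·PV
  1        43.75        42.7246        42.7246
  2        43.75        41.7233        83.4465
  3        43.75        40.7454       122.2361
  4        43.75        39.7904       159.1616
  5        43.75        38.8578       194.2890
  6     1,043.75       905.3088     5,431.8529
  Σ                  1,109.1502     6,033.7107
P = 1,109.1502; D_Mac = 5.43994 half-year periods = 2.71997 yrs; D_mod = 2.71997/(1+0.024) = 2.65622 yrs.
ΔP/P ≈ -D_mod · Δy = -2.65622 × (-0.025) = +0.066406 = +6.6406%.

+6.64%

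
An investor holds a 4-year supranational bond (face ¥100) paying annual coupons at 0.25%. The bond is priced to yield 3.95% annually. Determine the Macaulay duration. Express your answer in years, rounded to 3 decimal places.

3.984 years

Periodic yield y = 0.0395. Discount each cash flow and weight by its year:
  t   CF        PV=CF/(1+0.0395)^t    t·PV
  1         0.25         0.2405         0.2405
  2         0.25         0.2314         0.4627
  3         0.25         0.2226         0.6677
  4       100.25        85.8591       343.4365
  Σ                     86.5535       344.8074
Price P = Σ PV = 86.5535.
Macaulay duration = Σ(t·PV) / P = 344.8074 / 86.5535 = 3.98375 years.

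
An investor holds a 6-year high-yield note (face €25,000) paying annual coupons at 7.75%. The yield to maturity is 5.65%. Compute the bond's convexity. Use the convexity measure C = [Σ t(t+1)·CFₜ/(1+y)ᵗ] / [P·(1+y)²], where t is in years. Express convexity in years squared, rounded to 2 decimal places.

With y = 0.0565:
  t   CF        PV=CF/(1+0.0565)^t    t·PV        t(t+1)·PV
  1     1,937.50     1,833.8855     1,833.8855       3,667.7709
  2     1,937.50     1,735.8121     3,471.6242      10,414.8725
  3     1,937.50     1,642.9835     4,928.9506      19,715.8022
  4     1,937.50     1,555.1193     6,220.4771      31,102.3856
  5     1,937.50     1,471.9539     7,359.7694      44,158.6166
  6    26,937.50    19,370.4754   116,222.8523     813,559.9661
  Σ                 27,610.2296   140,037.5591     922,619.4140
P = 27,610.2296.
Convexity = Σ t(t+1)·PV / [P·(1+y)²] = 922,619.4140 / (27,610.2296 × 1.116192) = 29.93736.

29.94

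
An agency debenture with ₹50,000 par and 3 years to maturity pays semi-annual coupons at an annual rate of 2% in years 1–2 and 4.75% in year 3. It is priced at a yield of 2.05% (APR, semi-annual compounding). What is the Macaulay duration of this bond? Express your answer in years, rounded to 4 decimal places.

Periodic yield y = 0.01025. Discount each cash flow and weight by its period:
  t   CF        PV=CF/(1+0.01025)^t    t·PV
  1       500.00       494.9270       494.9270
  2       500.00       489.9055       979.8109
  3       500.00       484.9349     1,454.8047
  4       500.00       480.0147     1,920.0589
  5     1,187.50     1,128.4682     5,642.3410
  6    51,187.50    48,149.3872   288,896.3233
  Σ                 51,227.6375   299,388.2658
Price P = Σ PV = 51,227.6375.
Macaulay duration = Σ(t·PV) / P = 299,388.2658 / 51,227.6375 = 5.84427 half-year periods.
In years: 5.84427 / 2 = 2.92214 years.

2.9221 years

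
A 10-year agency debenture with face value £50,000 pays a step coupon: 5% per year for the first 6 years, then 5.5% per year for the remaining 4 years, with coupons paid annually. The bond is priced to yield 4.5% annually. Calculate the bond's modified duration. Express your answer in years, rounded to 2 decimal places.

Periodic yield y = 0.045. First find Macaulay duration:
  t   CF        PV=CF/(1+0.045)^t    t·PV
  1     2,500.00     2,392.3445     2,392.3445
  2     2,500.00     2,289.3249     4,578.6498
  3     2,500.00     2,190.7415     6,572.2245
  4     2,500.00     2,096.4034     8,385.6134
  5     2,500.00     2,006.1276    10,030.6381
  6     2,500.00     1,919.7393    11,518.4361
  7     2,750.00     2,020.7783    14,145.4478
  8     2,750.00     1,933.7591    15,470.0728
  9     2,750.00     1,850.4872    16,654.3846
  10   52,750.00    33,967.1852   339,671.8523
  Σ                 52,666.8910   429,419.6638
P = 52,666.8910; Macaulay duration = 429,419.6638 / 52,666.8910 = 8.15350 years.
Modified duration = D_Mac / (1 + y) = 8.15350 / 1.045 = 7.80240 years.

7.80 years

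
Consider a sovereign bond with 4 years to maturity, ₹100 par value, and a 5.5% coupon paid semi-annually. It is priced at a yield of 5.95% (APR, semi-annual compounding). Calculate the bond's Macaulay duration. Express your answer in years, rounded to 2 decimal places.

Periodic yield y = 0.02975. Discount each cash flow and weight by its period:
  t   CF        PV=CF/(1+0.02975)^t    t·PV
  1         2.75         2.6706         2.6706
  2         2.75         2.5934         5.1868
  3         2.75         2.5185         7.5554
  4         2.75         2.4457         9.7829
  5         2.75         2.3751        11.8753
  6         2.75         2.3064        13.8386
  7         2.75         2.2398        15.6786
  8       102.75        81.2695       650.1558
  Σ                     98.4189       716.7439
Price P = Σ PV = 98.4189.
Macaulay duration = Σ(t·PV) / P = 716.7439 / 98.4189 = 7.28258 half-year periods.
In years: 7.28258 / 2 = 3.64129 years.

3.64 years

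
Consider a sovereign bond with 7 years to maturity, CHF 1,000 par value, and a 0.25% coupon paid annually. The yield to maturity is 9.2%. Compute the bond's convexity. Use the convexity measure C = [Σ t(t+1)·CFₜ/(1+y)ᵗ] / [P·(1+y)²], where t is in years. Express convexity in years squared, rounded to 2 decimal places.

With y = 0.092:
  t   CF        PV=CF/(1+0.092)^t    t·PV        t(t+1)·PV
  1         2.50         2.2894         2.2894           4.5788
  2         2.50         2.0965         4.1930          12.5790
  3         2.50         1.9199         5.7596          23.0385
  4         2.50         1.7581         7.0325          35.1625
  5         2.50         1.6100         8.0500          48.3001
  6         2.50         1.4744         8.8462          61.9232
  7     1,002.50       541.4096     3,789.8669      30,318.9348
  Σ                    552.5578     3,826.0375      30,504.5168
P = 552.5578.
Convexity = Σ t(t+1)·PV / [P·(1+y)²] = 30,504.5168 / (552.5578 × 1.192464) = 46.29575.

46.30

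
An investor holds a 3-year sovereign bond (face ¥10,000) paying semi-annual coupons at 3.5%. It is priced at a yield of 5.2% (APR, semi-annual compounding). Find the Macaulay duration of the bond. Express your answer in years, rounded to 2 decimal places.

Periodic yield y = 0.026. Discount each cash flow and weight by its period:
  t   CF        PV=CF/(1+0.026)^t    t·PV
  1       175.00       170.5653       170.5653
  2       175.00       166.2430       332.4860
  3       175.00       162.0302       486.0906
  4       175.00       157.9242       631.6967
  5       175.00       153.9222       769.6110
  6    10,175.00     8,722.6863    52,336.1177
  Σ                  9,533.3711    54,726.5672
Price P = Σ PV = 9,533.3711.
Macaulay duration = Σ(t·PV) / P = 54,726.5672 / 9,533.3711 = 5.74053 half-year periods.
In years: 5.74053 / 2 = 2.87026 years.

2.87 years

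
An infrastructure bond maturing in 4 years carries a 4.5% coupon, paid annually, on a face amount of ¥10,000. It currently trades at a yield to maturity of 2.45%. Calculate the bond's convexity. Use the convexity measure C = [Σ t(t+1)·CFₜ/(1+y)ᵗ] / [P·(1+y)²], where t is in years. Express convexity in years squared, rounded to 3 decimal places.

17.529

With y = 0.0245:
  t   CF        PV=CF/(1+0.0245)^t    t·PV        t(t+1)·PV
  1       450.00       439.2387       439.2387         878.4773
  2       450.00       428.7347       857.4693       2,572.4079
  3       450.00       418.4818     1,255.4455       5,021.7822
  4    10,450.00     9,485.6793    37,942.7174     189,713.5868
  Σ                 10,772.1345    40,494.8709     198,186.2543
P = 10,772.1345.
Convexity = Σ t(t+1)·PV / [P·(1+y)²] = 198,186.2543 / (10,772.1345 × 1.049600) = 17.52862.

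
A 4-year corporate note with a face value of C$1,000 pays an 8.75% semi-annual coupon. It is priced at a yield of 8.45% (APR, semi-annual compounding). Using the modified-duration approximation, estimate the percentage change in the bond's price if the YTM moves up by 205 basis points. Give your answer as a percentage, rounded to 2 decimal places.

Periodic yield y = 0.04225. Modified duration first:
  t   CF        PV=CF/(1+0.04225)^t    t·PV
  1        43.75        41.9765        41.9765
  2        43.75        40.2749        80.5498
  3        43.75        38.6422       115.9267
  4        43.75        37.0758       148.3032
  5        43.75        35.5728       177.8642
  6        43.75        34.1308       204.7849
  7        43.75        32.7472       229.2307
  8     1,043.75       749.5856     5,996.6851
  Σ                  1,010.0059     6,995.3210
P = 1,010.0059; D_Mac = 6.92602 half-year periods = 3.46301 yrs; D_mod = 3.46301/(1+0.04225) = 3.32263 yrs.
ΔP/P ≈ -D_mod · Δy = -3.32263 × (+0.0205) = -0.068114 = -6.8114%.

-6.81%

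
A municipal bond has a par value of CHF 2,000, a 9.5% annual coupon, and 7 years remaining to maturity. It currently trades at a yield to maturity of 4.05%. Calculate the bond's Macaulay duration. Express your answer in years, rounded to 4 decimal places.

5.6448 years

Periodic yield y = 0.0405. Discount each cash flow and weight by its year:
  t   CF        PV=CF/(1+0.0405)^t    t·PV
  1       190.00       182.6045       182.6045
  2       190.00       175.4969       350.9938
  3       190.00       168.6659       505.9978
  4       190.00       162.1008       648.4034
  5       190.00       155.7913       778.9565
  6       190.00       149.7273       898.3640
  7     2,190.00     1,658.6300    11,610.4102
  Σ                  2,653.0168    14,975.7301
Price P = Σ PV = 2,653.0168.
Macaulay duration = Σ(t·PV) / P = 14,975.7301 / 2,653.0168 = 5.64479 years.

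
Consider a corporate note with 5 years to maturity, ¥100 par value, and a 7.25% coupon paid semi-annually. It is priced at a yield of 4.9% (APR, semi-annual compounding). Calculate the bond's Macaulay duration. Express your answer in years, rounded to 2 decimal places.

Periodic yield y = 0.0245. Discount each cash flow and weight by its period:
  t   CF        PV=CF/(1+0.0245)^t    t·PV
  1        3.625         3.5383         3.5383
  2        3.625         3.4537         6.9074
  3        3.625         3.3711        10.1133
  4        3.625         3.2905        13.1619
  5        3.625         3.2118        16.0590
  6        3.625         3.1350        18.8099
  7        3.625         3.0600        21.4201
  8        3.625         2.9868        23.8947
  9        3.625         2.9154        26.2387
  10     103.625        81.3476       813.4763
  Σ                    110.3103       953.6198
Price P = Σ PV = 110.3103.
Macaulay duration = Σ(t·PV) / P = 953.6198 / 110.3103 = 8.64489 half-year periods.
In years: 8.64489 / 2 = 4.32244 years.

4.32 years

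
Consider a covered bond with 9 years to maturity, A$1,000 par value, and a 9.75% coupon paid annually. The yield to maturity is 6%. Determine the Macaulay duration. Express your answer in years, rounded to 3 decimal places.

6.682 years

Periodic yield y = 0.06. Discount each cash flow and weight by its year:
  t   CF        PV=CF/(1+0.06)^t    t·PV
  1        97.50        91.9811        91.9811
  2        97.50        86.7747       173.5493
  3        97.50        81.8629       245.5886
  4        97.50        77.2291       308.9165
  5        97.50        72.8577       364.2884
  6        97.50        68.7337       412.4019
  7        97.50        64.8431       453.9015
  8        97.50        61.1727       489.3816
  9     1,097.50       649.6086     5,846.4771
  Σ                  1,255.0635     8,386.4861
Price P = Σ PV = 1,255.0635.
Macaulay duration = Σ(t·PV) / P = 8,386.4861 / 1,255.0635 = 6.68212 years.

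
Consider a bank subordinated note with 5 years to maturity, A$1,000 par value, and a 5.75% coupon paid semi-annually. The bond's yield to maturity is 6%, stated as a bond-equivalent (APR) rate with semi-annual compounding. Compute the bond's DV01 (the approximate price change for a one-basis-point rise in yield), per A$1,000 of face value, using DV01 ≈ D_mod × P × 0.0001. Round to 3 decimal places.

A$0.424

Periodic yield y = 0.03.
  t   CF        PV=CF/(1+0.03)^t    t·PV
  1        28.75        27.9126        27.9126
  2        28.75        27.0996        54.1993
  3        28.75        26.3103        78.9310
  4        28.75        25.5440       102.1760
  5        28.75        24.8000       124.0000
  6        28.75        24.0777       144.4660
  7        28.75        23.3764       163.6347
  8        28.75        22.6955       181.5641
  9        28.75        22.0345       198.3103
  10    1,028.75       765.4866     7,654.8661
  Σ                    989.3372     8,730.0602
P = 989.3372; D_Mac = 8.82415 half-year periods = 4.41207 yrs; D_mod = 4.28357 yrs.
DV01 ≈ 4.28357 × 989.3372 × 0.0001 = 0.423789.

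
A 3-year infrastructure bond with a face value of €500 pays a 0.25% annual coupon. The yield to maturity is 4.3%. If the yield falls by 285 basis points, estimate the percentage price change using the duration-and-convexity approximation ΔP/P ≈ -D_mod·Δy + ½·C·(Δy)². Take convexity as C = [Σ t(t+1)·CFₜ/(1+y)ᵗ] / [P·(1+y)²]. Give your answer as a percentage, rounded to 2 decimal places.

With y = 0.043:
  t   CF        PV=CF/(1+0.043)^t    t·PV        t(t+1)·PV
  1         1.25         1.1985         1.1985           2.3969
  2         1.25         1.1491         2.2981           6.8943
  3       501.25       441.7753     1,325.3260       5,301.3040
  Σ                    444.1229     1,328.8226       5,310.5952
P = 444.1229; D_Mac = 2.99202 yrs; D_mod = 2.86866 yrs; C = 10.99187.
Duration effect: -2.86866 × (-0.0285) = +0.081757
Convexity effect: 0.5 × 10.99187 × (-0.0285)² = +0.0044641
ΔP/P ≈ +0.081757 + 0.0044641 = +0.086221 = +8.6221%.

+8.62%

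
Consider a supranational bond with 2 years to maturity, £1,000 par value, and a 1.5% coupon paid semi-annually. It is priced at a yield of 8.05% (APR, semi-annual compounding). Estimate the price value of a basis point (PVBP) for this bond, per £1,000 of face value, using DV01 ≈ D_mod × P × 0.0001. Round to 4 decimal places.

Periodic yield y = 0.04025.
  t   CF        PV=CF/(1+0.04025)^t    t·PV
  1         7.50         7.2098         7.2098
  2         7.50         6.9308        13.8617
  3         7.50         6.6627        19.9880
  4     1,007.50       860.3876     3,441.5505
  Σ                    881.1909     3,482.6100
P = 881.1909; D_Mac = 3.95216 half-year periods = 1.97608 yrs; D_mod = 1.89962 yrs.
DV01 ≈ 1.89962 × 881.1909 × 0.0001 = 0.167393.

£0.1674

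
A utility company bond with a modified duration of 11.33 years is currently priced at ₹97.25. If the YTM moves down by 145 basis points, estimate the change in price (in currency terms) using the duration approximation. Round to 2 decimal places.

Duration approximation: ΔP/P ≈ -D_mod · Δy = -11.33 × (-0.0145) = +0.164285.
ΔP ≈ 97.25 × (+0.164285) = +15.97671625.

+₹15.98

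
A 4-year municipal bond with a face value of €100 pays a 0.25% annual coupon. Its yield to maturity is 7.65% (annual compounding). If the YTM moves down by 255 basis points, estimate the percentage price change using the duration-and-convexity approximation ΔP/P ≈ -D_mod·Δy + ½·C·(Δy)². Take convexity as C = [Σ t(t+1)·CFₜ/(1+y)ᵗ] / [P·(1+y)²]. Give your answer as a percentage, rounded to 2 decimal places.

With y = 0.0765:
  t   CF        PV=CF/(1+0.0765)^t    t·PV        t(t+1)·PV
  1         0.25         0.2322         0.2322           0.4645
  2         0.25         0.2157         0.4315           1.2944
  3         0.25         0.2004         0.6012           2.4048
  4       100.25        74.6497       298.5989       1,492.9946
  Σ                     75.2981       299.8638       1,497.1583
P = 75.2981; D_Mac = 3.98236 yrs; D_mod = 3.69936 yrs; C = 17.15756.
Duration effect: -3.69936 × (-0.0255) = +0.094334
Convexity effect: 0.5 × 17.15756 × (-0.0255)² = +0.0055784
ΔP/P ≈ +0.094334 + 0.0055784 = +0.099912 = +9.9912%.

+9.99%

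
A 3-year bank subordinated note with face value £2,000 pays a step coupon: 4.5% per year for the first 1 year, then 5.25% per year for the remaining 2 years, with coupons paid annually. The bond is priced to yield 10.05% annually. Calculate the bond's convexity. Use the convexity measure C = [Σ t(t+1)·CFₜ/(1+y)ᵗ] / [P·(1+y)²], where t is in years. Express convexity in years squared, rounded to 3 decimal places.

9.276

With y = 0.1005:
  t   CF        PV=CF/(1+0.1005)^t    t·PV        t(t+1)·PV
  1        90.00        81.7810        81.7810         163.5620
  2       105.00        86.6980       173.3961         520.1882
  3     2,105.00     1,579.3630     4,738.0890      18,952.3560
  Σ                  1,747.8420     4,993.2661      19,636.1062
P = 1,747.8420.
Convexity = Σ t(t+1)·PV / [P·(1+y)²] = 19,636.1062 / (1,747.8420 × 1.211100) = 9.27626.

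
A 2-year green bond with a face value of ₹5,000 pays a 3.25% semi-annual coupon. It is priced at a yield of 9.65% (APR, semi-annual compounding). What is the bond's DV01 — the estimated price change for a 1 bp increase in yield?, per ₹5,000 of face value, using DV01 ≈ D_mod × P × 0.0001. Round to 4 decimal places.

₹0.8238

Periodic yield y = 0.04825.
  t   CF        PV=CF/(1+0.04825)^t    t·PV
  1        81.25        77.5101        77.5101
  2        81.25        73.9424       147.8848
  3        81.25        70.5389       211.6167
  4     5,081.25     4,208.3425    16,833.3700
  Σ                  4,430.3340    17,270.3817
P = 4,430.3340; D_Mac = 3.89821 half-year periods = 1.94911 yrs; D_mod = 1.85939 yrs.
DV01 ≈ 1.85939 × 4,430.3340 × 0.0001 = 0.823772.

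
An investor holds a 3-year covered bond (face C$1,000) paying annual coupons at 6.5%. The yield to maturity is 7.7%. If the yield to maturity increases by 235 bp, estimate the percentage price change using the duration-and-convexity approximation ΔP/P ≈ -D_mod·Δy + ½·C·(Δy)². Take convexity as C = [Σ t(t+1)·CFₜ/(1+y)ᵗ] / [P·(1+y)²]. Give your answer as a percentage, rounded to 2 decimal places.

With y = 0.077:
  t   CF        PV=CF/(1+0.077)^t    t·PV        t(t+1)·PV
  1        65.00        60.3528        60.3528         120.7057
  2        65.00        56.0379       112.0758         336.2275
  3     1,065.00       852.5159     2,557.5478      10,230.1910
  Σ                    968.9067     2,729.9764      10,687.1242
P = 968.9067; D_Mac = 2.81758 yrs; D_mod = 2.61614 yrs; C = 9.50928.
Duration effect: -2.61614 × (+0.0235) = -0.061479
Convexity effect: 0.5 × 9.50928 × (0.0235)² = +0.0026257
ΔP/P ≈ -0.061479 + 0.0026257 = -0.058854 = -5.8854%.

-5.89%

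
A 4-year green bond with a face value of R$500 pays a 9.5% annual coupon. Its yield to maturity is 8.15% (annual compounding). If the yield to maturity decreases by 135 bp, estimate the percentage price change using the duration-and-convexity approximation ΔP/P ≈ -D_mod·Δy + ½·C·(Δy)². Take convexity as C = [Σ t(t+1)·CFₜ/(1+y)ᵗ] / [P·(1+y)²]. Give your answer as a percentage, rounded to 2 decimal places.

With y = 0.0815:
  t   CF        PV=CF/(1+0.0815)^t    t·PV        t(t+1)·PV
  1        47.50        43.9205        43.9205          87.8410
  2        47.50        40.6107        81.2214         243.6642
  3        47.50        37.5504       112.6511         450.6043
  4       547.50       400.2009     1,600.8035       8,004.0174
  Σ                    522.2824     1,838.5964       8,786.1269
P = 522.2824; D_Mac = 3.52031 yrs; D_mod = 3.25503 yrs; C = 14.38265.
Duration effect: -3.25503 × (-0.0135) = +0.043943
Convexity effect: 0.5 × 14.38265 × (-0.0135)² = +0.0013106
ΔP/P ≈ +0.043943 + 0.0013106 = +0.045253 = +4.5253%.

+4.53%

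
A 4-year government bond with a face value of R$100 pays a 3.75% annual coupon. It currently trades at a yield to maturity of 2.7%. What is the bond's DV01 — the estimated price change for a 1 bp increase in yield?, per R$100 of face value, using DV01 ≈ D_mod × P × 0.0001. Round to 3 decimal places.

R$0.038

Periodic yield y = 0.027.
  t   CF        PV=CF/(1+0.027)^t    t·PV
  1         3.75         3.6514         3.6514
  2         3.75         3.5554         7.1108
  3         3.75         3.4619        10.3858
  4       103.75        93.2623       373.0494
  Σ                    103.9311       394.1975
P = 103.9311; D_Mac = 3.79287 yrs; D_mod = 3.69316 yrs.
DV01 ≈ 3.69316 × 103.9311 × 0.0001 = 0.038383.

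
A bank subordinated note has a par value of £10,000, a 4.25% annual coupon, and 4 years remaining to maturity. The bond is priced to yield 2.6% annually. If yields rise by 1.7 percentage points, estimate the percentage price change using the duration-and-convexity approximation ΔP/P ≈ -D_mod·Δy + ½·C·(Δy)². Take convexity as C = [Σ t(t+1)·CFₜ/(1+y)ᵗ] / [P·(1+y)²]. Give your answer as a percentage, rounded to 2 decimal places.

With y = 0.026:
  t   CF        PV=CF/(1+0.026)^t    t·PV        t(t+1)·PV
  1       425.00       414.2300       414.2300         828.4600
  2       425.00       403.7330       807.4659       2,422.3978
  3       425.00       393.5019     1,180.5057       4,722.0230
  4    10,425.00     9,407.7685    37,631.0739     188,155.3694
  Σ                 10,619.2334    40,033.2756     196,128.2501
P = 10,619.2334; D_Mac = 3.76988 yrs; D_mod = 3.67435 yrs; C = 17.54496.
Duration effect: -3.67435 × (+0.017) = -0.062464
Convexity effect: 0.5 × 17.54496 × (0.017)² = +0.0025352
ΔP/P ≈ -0.062464 + 0.0025352 = -0.059929 = -5.9929%.

-5.99%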